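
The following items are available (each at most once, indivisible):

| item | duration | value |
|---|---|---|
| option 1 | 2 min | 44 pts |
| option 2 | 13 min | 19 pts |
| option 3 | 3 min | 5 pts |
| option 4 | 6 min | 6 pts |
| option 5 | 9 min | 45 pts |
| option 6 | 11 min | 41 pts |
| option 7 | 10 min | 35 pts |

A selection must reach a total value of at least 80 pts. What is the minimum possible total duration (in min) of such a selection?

Subsets with value ≥ 80, sorted by total duration:
- option 1+option 5: duration 11, value 89
- option 1+option 6: duration 13, value 85
- option 1+option 3+option 5: duration 14, value 94
- option 1+option 3+option 7: duration 15, value 84
Minimum duration: 11 min.

11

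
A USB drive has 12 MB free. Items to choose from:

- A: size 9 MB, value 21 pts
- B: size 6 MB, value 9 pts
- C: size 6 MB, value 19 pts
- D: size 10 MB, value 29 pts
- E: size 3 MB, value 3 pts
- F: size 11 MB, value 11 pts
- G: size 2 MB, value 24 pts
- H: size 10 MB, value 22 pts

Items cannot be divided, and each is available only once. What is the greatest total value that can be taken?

This is a 0/1 knapsack; check combinations near the capacity.
- D+G: size 10+2=12, value 29+24=53
- C+E+G: size 6+3+2=11, value 19+3+24=46
- G+H: size 2+10=12, value 24+22=46
- A+G: size 9+2=11, value 21+24=45
Best: 53 pts.

53 pts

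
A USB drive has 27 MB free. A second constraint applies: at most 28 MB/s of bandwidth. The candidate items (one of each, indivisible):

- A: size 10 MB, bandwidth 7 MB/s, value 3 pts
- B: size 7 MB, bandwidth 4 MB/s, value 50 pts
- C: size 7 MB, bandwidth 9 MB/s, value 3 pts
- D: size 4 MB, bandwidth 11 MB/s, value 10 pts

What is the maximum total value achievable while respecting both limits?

Feasible sets respecting both limits:
- A+B+D: size 21, bandwidth 22, value 63
- B+C+D: size 18, bandwidth 24, value 63
- B+D: size 11, bandwidth 15, value 60
- A+B+C: size 24, bandwidth 20, value 56
Best: 63 pts.

63 pts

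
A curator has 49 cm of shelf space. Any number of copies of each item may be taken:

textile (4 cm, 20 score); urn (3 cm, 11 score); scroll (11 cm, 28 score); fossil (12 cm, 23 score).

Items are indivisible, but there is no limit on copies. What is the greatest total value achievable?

240 score

Best value-per-unit is textile at 20/4, and filling with it alone uses length 12×4=48. No mix of the others beats 12×20 = 240.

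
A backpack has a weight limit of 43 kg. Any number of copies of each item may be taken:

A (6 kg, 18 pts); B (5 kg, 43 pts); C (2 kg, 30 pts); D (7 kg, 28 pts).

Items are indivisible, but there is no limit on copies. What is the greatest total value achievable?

630 pts

Best value-per-unit is C at 30/2, and filling with it alone uses weight 21×2=42. No mix of the others beats 21×30 = 630.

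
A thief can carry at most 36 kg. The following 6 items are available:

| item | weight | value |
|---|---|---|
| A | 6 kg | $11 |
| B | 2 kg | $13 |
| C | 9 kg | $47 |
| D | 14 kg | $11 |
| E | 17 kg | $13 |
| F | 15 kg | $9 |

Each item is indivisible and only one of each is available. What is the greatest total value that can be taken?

Check high-value combinations within 36 kg:
- A+B+C+E: weight 6+2+9+17=34, value 11+13+47+13=84
- A+B+C+D: weight 6+2+9+14=31, value 11+13+47+11=82
- A+B+C+F: weight 6+2+9+15=32, value 11+13+47+9=80
Best: $84.

$84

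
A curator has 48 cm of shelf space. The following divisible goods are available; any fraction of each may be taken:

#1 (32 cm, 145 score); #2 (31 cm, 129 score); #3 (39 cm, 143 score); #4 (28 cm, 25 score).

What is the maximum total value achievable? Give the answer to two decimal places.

211.58

Take in order of value per unit:
- #1 (145/32 per unit): all 32 → value 145, running total 145.00
- #2 (129/31 per unit): 16 of 31 → value 16×129/31 = 66.5806, running total 211.58
Total 211.58.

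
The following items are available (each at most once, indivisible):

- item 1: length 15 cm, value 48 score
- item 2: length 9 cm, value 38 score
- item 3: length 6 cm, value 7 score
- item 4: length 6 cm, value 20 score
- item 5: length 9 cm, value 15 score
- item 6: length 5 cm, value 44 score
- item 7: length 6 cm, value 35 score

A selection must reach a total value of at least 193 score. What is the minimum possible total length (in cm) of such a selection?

Subsets with value ≥ 193, sorted by total length:
- item 1+item 2+item 4+item 5+item 6+item 7: length 50, value 200
- item 1+item 2+item 3+item 4+item 5+item 6+item 7: length 56, value 207
Minimum length: 50 cm.

50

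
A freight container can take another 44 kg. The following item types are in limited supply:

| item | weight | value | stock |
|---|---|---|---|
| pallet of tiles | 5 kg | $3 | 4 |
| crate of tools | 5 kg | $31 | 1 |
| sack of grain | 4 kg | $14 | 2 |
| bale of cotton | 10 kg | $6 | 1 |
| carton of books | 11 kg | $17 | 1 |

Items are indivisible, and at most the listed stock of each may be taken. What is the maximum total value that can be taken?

Top feasible selections:
- 2×pallet of tiles + 1×crate of tools + 2×sack of grain + 1×bale of cotton + 1×carton of books: weight 44, value 88
- 4×pallet of tiles + 1×crate of tools + 2×sack of grain + 1×carton of books: weight 44, value 88
- 1×pallet of tiles + 1×crate of tools + 2×sack of grain + 1×bale of cotton + 1×carton of books: weight 39, value 85
- 3×pallet of tiles + 1×crate of tools + 2×sack of grain + 1×carton of books: weight 39, value 85
Best: $88.

$88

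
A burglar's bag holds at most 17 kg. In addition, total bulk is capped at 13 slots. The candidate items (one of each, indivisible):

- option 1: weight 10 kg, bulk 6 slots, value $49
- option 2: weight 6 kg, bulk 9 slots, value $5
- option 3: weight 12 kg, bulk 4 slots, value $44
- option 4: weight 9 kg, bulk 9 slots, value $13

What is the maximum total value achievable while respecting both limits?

$49

Feasible sets respecting both limits:
- option 1: weight 10, bulk 6, value 49
- option 3: weight 12, bulk 4, value 44
- option 4: weight 9, bulk 9, value 13
- option 2: weight 6, bulk 9, value 5
Best: $49.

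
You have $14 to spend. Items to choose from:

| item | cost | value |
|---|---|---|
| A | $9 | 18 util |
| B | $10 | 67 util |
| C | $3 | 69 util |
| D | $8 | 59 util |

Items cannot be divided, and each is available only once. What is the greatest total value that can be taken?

136 util

Check high-value combinations within $14:
- B+C: cost 10+3=13, value 67+69=136
- C+D: cost 3+8=11, value 69+59=128
- A+C: cost 9+3=12, value 18+69=87
Best: 136 util.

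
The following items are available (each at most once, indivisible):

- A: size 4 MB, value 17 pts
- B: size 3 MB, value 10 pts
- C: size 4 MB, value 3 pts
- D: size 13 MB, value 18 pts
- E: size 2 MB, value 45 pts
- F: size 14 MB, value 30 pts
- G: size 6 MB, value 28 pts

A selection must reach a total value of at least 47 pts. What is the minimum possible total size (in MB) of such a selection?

Subsets with value ≥ 47, sorted by total size:
- B+E: size 5, value 55
- A+E: size 6, value 62
Minimum size: 5 MB.

5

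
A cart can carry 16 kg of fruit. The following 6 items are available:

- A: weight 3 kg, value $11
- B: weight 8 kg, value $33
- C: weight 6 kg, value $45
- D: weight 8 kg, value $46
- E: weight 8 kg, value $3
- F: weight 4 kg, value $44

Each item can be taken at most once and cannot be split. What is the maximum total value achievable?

$101

Check high-value combinations within 16 kg:
- A+D+F: weight 3+8+4=15, value 11+46+44=101
- A+C+F: weight 3+6+4=13, value 11+45+44=100
- C+D: weight 6+8=14, value 45+46=91
Best: $101.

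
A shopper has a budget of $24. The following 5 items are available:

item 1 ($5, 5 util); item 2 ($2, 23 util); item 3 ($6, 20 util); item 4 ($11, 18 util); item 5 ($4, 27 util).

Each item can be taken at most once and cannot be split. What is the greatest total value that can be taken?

88 util

Check high-value combinations within $24:
- item 2+item 3+item 4+item 5: cost 2+6+11+4=23, value 23+20+18+27=88
- item 1+item 2+item 3+item 5: cost 5+2+6+4=17, value 5+23+20+27=75
- item 1+item 2+item 4+item 5: cost 5+2+11+4=22, value 5+23+18+27=73
- item 2+item 3+item 5: cost 2+6+4=12, value 23+20+27=70
Best: 88 util.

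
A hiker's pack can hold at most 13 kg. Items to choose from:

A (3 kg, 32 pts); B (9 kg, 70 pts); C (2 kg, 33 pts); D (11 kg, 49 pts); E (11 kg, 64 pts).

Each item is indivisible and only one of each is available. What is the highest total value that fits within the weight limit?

This is a 0/1 knapsack; check combinations near the capacity.
- B+C: weight 9+2=11, value 70+33=103
- A+B: weight 3+9=12, value 32+70=102
- C+E: weight 2+11=13, value 33+64=97
- C+D: weight 2+11=13, value 33+49=82
- B: weight 9, value 70
Best: 103 pts.

103 pts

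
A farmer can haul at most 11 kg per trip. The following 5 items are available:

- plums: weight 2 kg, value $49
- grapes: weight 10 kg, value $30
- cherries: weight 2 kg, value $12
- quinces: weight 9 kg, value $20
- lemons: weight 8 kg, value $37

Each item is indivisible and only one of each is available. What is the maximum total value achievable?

Check high-value combinations within 11 kg:
- plums+lemons: weight 2+8=10, value 49+37=86
- plums+quinces: weight 2+9=11, value 49+20=69
- plums+cherries: weight 2+2=4, value 49+12=61
Best: $86.

$86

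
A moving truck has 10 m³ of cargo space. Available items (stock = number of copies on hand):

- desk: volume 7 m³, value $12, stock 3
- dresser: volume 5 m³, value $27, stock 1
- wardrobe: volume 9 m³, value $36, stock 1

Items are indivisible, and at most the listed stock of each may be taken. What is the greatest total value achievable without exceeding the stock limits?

$36

Top feasible selections:
- 1×wardrobe: volume 9, value 36
- 1×dresser: volume 5, value 27
- 1×desk: volume 7, value 12
Best: $36.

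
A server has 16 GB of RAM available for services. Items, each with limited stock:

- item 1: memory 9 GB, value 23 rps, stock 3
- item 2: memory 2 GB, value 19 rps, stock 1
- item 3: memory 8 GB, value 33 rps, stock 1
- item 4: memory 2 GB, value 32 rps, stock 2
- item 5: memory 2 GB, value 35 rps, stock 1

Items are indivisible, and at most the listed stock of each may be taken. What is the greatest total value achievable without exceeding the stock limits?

Top feasible selections:
- 1×item 2 + 1×item 3 + 2×item 4 + 1×item 5: memory 16, value 151
- 1×item 3 + 2×item 4 + 1×item 5: memory 14, value 132
Best: 151 rps.

151 rps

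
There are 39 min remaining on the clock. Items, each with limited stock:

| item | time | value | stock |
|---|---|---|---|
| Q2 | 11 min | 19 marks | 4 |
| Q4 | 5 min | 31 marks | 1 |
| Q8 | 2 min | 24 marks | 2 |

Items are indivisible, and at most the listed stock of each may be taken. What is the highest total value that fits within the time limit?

117 marks

Top feasible selections:
- 2×Q2 + 1×Q4 + 2×Q8: time 31, value 117
- 3×Q2 + 2×Q8: time 37, value 105
- 1×Q2 + 1×Q4 + 2×Q8: time 20, value 98
Best: 117 marks.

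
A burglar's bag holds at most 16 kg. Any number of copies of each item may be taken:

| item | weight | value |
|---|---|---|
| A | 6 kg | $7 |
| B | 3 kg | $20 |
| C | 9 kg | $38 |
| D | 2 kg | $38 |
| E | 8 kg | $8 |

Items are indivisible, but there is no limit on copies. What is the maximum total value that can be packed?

$304

Best value-per-unit is D at 38/2, and filling with it alone uses weight 8×2=16. No mix of the others beats 8×38 = 304.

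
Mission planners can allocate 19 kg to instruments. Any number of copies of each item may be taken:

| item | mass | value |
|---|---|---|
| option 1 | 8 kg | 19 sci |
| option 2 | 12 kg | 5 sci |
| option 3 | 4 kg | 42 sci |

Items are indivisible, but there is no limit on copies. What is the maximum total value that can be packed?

168 sci

Best value-per-unit is option 3 at 42/4, and filling with it alone uses mass 4×4=16. No mix of the others beats 4×42 = 168.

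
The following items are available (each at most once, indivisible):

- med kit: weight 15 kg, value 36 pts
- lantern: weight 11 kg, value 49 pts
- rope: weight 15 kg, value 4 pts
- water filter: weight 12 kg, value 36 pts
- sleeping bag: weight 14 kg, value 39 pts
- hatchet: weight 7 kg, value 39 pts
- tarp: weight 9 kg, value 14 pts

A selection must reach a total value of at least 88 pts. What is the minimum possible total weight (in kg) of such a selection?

18

Subsets with value ≥ 88, sorted by total weight:
- lantern+hatchet: weight 18, value 88
- lantern+sleeping bag: weight 25, value 88
Minimum weight: 18 kg.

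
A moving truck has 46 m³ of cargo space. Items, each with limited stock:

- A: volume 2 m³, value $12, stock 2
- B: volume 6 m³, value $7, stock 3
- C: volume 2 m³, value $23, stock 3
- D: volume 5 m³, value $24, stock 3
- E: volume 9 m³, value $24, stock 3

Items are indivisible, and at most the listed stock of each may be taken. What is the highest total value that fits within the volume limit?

$213

Top feasible selections:
- 2×A + 3×C + 3×D + 2×E: volume 43, value 213
- 2×A + 2×B + 3×C + 3×D + 1×E: volume 46, value 203
Best: $213.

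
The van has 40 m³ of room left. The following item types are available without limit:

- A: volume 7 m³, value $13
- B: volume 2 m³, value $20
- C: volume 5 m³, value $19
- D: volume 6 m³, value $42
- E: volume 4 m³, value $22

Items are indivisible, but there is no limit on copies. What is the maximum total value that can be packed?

$400

Best value-per-unit is B at 20/2, and filling with it alone uses volume 20×2=40. No mix of the others beats 20×20 = 400.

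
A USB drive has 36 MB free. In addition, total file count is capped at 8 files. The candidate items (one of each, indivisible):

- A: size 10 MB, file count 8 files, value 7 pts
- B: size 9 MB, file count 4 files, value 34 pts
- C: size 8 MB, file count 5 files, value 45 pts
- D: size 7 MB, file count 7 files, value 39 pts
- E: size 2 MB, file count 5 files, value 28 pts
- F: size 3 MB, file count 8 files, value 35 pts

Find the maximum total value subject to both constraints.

Feasible sets respecting both limits:
- C: size 8, file count 5, value 45
- D: size 7, file count 7, value 39
- F: size 3, file count 8, value 35
Best: 45 pts.

45 pts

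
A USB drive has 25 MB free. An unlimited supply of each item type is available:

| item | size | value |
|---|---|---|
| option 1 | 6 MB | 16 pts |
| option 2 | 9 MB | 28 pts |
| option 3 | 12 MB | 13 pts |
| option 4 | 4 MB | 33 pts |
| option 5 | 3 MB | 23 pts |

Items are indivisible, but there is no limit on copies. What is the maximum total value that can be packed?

Best value-per-unit is option 4 at 33/4; filling with it alone gives 6×33 = 198.
Optimal mix: 4×option 4 + 3×option 5 → size 25, value 201.

201 pts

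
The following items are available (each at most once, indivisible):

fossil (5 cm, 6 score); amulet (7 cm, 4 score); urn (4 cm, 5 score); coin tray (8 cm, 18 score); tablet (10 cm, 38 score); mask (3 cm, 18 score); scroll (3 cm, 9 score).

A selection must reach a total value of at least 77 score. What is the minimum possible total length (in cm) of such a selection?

Subsets with value ≥ 77, sorted by total length:
- coin tray+tablet+mask+scroll: length 24, value 83
- urn+coin tray+tablet+mask: length 25, value 79
- fossil+coin tray+tablet+mask: length 26, value 80
- urn+coin tray+tablet+mask+scroll: length 28, value 88
Minimum length: 24 cm.

24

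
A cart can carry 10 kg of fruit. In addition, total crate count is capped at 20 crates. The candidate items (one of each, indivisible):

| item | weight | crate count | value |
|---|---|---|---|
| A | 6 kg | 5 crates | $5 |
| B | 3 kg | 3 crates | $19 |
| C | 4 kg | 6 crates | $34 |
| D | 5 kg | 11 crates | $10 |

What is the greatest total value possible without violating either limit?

$53

Feasible sets respecting both limits:
- B+C: weight 7, crate count 9, value 53
- C+D: weight 9, crate count 17, value 44
- A+C: weight 10, crate count 11, value 39
Best: $53.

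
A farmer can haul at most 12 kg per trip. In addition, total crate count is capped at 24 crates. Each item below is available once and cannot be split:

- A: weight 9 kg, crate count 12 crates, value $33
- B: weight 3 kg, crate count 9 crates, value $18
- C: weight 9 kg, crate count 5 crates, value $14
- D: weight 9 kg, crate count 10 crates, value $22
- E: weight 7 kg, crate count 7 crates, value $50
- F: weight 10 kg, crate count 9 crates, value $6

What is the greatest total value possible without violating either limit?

$68

Feasible sets respecting both limits:
- B+E: weight 10, crate count 16, value 68
- A+B: weight 12, crate count 21, value 51
- E: weight 7, crate count 7, value 50
- B+D: weight 12, crate count 19, value 40
Best: $68.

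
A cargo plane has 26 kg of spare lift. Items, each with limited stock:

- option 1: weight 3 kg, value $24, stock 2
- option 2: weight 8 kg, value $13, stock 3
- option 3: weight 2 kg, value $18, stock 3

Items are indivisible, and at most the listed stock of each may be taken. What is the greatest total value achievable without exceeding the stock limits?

$115

Top feasible selections:
- 2×option 1 + 1×option 2 + 3×option 3: weight 20, value 115
- 2×option 1 + 2×option 2 + 2×option 3: weight 26, value 110
- 1×option 1 + 2×option 2 + 3×option 3: weight 25, value 104
Best: $115.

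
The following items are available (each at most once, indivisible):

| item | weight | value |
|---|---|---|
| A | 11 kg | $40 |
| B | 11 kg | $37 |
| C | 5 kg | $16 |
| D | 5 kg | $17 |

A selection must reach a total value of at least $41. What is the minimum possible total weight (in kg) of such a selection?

Subsets with value ≥ 41, sorted by total weight:
- A+D: weight 16, value 57
- A+C: weight 16, value 56
Minimum weight: 16 kg.

16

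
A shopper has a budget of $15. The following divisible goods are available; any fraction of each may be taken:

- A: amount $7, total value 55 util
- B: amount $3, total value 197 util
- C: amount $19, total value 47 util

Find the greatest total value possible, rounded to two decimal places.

Take in order of value per unit:
- B (197/3 per unit): all 3 → value 197, running total 197.00
- A (55/7 per unit): all 7 → value 55, running total 252.00
- C (47/19 per unit): 5 of 19 → value 5×47/19 = 12.3684, running total 264.37
Total 264.37.

264.37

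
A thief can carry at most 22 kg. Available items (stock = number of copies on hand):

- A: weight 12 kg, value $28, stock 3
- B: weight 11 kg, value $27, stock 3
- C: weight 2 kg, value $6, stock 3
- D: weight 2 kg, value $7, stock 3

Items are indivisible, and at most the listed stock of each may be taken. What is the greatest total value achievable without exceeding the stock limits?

$61

Top feasible selections:
- 1×A + 2×C + 3×D: weight 22, value 61
- 1×B + 2×C + 3×D: weight 21, value 60
- 1×A + 3×C + 2×D: weight 22, value 60
Best: $61.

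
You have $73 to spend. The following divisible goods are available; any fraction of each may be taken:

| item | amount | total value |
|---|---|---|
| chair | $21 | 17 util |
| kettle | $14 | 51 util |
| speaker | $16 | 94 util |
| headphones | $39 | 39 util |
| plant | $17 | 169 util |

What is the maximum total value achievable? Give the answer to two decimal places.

Take in order of value per unit:
- plant (169/17 per unit): all 17 → value 169, running total 169.00
- speaker (94/16 per unit): all 16 → value 94, running total 263.00
- kettle (51/14 per unit): all 14 → value 51, running total 314.00
- headphones (39/39 per unit): 26 of 39 → value 26×39/39 = 26.0000, running total 340.00
Total 340.00.

340.00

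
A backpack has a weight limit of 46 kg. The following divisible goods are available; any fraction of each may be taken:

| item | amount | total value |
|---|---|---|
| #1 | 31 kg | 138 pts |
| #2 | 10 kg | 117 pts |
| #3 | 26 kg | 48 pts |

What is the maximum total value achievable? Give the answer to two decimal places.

Take in order of value per unit:
- #2 (117/10 per unit): all 10 → value 117, running total 117.00
- #1 (138/31 per unit): all 31 → value 138, running total 255.00
- #3 (48/26 per unit): 5 of 26 → value 5×48/26 = 9.2308, running total 264.23
Total 264.23.

264.23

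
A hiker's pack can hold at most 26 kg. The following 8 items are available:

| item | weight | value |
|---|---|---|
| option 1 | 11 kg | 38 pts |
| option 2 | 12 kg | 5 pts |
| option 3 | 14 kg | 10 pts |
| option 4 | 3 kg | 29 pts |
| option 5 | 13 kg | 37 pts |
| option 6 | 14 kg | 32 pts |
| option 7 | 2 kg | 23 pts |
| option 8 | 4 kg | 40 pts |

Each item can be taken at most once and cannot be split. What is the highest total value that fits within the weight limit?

Check high-value combinations within 26 kg:
- option 1+option 4+option 7+option 8: weight 11+3+2+4=20, value 38+29+23+40=130
- option 4+option 5+option 7+option 8: weight 3+13+2+4=22, value 29+37+23+40=129
- option 4+option 6+option 7+option 8: weight 3+14+2+4=23, value 29+32+23+40=124
- option 1+option 4+option 8: weight 11+3+4=18, value 38+29+40=107
Best: 130 pts.

130 pts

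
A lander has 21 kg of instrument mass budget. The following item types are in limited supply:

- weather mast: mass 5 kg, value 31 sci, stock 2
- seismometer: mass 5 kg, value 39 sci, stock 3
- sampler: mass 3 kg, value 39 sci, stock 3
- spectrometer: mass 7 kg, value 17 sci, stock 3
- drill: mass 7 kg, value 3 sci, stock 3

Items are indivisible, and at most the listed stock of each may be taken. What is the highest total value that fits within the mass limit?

Top feasible selections:
- 2×seismometer + 3×sampler: mass 19, value 195
- 3×seismometer + 2×sampler: mass 21, value 195
- 1×weather mast + 1×seismometer + 3×sampler: mass 19, value 187
Best: 195 sci.

195 sci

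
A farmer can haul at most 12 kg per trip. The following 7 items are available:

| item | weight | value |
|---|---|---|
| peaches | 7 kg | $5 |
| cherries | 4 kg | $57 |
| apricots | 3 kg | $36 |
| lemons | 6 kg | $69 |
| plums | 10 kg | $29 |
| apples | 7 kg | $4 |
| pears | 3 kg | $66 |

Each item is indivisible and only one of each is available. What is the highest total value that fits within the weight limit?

This is a 0/1 knapsack; check combinations near the capacity.
- apricots+lemons+pears: weight 3+6+3=12, value 36+69+66=171
- cherries+apricots+pears: weight 4+3+3=10, value 57+36+66=159
- lemons+pears: weight 6+3=9, value 69+66=135
- cherries+lemons: weight 4+6=10, value 57+69=126
- cherries+pears: weight 4+3=7, value 57+66=123
Best: $171.

$171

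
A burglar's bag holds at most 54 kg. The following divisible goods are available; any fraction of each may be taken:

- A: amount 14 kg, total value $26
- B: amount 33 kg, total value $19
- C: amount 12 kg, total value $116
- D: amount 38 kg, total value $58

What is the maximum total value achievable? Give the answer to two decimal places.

184.74

Take in order of value per unit:
- C (116/12 per unit): all 12 → value 116, running total 116.00
- A (26/14 per unit): all 14 → value 26, running total 142.00
- D (58/38 per unit): 28 of 38 → value 28×58/38 = 42.7368, running total 184.74
Total 184.74.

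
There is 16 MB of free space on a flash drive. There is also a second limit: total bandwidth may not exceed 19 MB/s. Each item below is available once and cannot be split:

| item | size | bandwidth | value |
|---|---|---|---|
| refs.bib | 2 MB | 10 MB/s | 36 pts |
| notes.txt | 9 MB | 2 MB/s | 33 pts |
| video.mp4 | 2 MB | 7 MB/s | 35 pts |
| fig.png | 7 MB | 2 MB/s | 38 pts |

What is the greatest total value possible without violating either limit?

109 pts

Feasible sets respecting both limits:
- refs.bib+video.mp4+fig.png: size 11, bandwidth 19, value 109
- refs.bib+notes.txt+video.mp4: size 13, bandwidth 19, value 104
- refs.bib+fig.png: size 9, bandwidth 12, value 74
Best: 109 pts.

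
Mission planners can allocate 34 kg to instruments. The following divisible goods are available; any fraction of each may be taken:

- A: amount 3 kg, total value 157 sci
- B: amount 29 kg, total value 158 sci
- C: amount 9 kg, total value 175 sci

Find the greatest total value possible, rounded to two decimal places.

Take in order of value per unit:
- A (157/3 per unit): all 3 → value 157, running total 157.00
- C (175/9 per unit): all 9 → value 175, running total 332.00
- B (158/29 per unit): 22 of 29 → value 22×158/29 = 119.8621, running total 451.86
Total 451.86.

451.86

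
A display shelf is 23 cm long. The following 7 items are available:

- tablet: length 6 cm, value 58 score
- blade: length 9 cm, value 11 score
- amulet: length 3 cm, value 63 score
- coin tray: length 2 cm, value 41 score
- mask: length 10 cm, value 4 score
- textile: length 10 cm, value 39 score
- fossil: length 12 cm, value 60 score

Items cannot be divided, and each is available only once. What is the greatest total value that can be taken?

Check high-value combinations within 23 cm:
- tablet+amulet+coin tray+fossil: length 6+3+2+12=23, value 58+63+41+60=222
- tablet+amulet+coin tray+textile: length 6+3+2+10=21, value 58+63+41+39=201
- tablet+amulet+fossil: length 6+3+12=21, value 58+63+60=181
- tablet+blade+amulet+coin tray: length 6+9+3+2=20, value 58+11+63+41=173
Best: 222 score.

222 score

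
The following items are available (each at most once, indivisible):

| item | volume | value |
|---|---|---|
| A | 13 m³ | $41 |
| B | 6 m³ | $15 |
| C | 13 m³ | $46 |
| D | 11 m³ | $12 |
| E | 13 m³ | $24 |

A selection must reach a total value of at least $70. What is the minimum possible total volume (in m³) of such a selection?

Subsets with value ≥ 70, sorted by total volume:
- A+C: volume 26, value 87
- C+E: volume 26, value 70
- B+C+D: volume 30, value 73
- A+B+C: volume 32, value 102
Minimum volume: 26 m³.

26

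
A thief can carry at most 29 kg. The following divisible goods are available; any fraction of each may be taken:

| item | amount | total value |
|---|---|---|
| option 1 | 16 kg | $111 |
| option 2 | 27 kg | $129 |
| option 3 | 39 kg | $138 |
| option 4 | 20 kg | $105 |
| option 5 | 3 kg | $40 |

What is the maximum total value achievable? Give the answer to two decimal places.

Take in order of value per unit:
- option 5 (40/3 per unit): all 3 → value 40, running total 40.00
- option 1 (111/16 per unit): all 16 → value 111, running total 151.00
- option 4 (105/20 per unit): 10 of 20 → value 10×105/20 = 52.5000, running total 203.50
Total 203.50.

203.50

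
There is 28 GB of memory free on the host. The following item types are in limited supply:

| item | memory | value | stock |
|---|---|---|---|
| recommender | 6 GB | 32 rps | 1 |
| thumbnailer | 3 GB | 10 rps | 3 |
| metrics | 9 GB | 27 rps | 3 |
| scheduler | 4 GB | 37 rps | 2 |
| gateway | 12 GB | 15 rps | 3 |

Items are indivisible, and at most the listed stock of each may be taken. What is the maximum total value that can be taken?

143 rps

Top feasible selections:
- 1×recommender + 1×thumbnailer + 1×metrics + 2×scheduler: memory 26, value 143
- 1×recommender + 3×thumbnailer + 2×scheduler: memory 23, value 136
- 1×recommender + 1×metrics + 2×scheduler: memory 23, value 133
Best: 143 rps.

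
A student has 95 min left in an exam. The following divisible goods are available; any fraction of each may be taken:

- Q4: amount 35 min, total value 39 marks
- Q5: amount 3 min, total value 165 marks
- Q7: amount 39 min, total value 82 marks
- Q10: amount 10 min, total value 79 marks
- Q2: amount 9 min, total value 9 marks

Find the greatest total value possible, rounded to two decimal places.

373.00

Take in order of value per unit:
- Q5 (165/3 per unit): all 3 → value 165, running total 165.00
- Q10 (79/10 per unit): all 10 → value 79, running total 244.00
- Q7 (82/39 per unit): all 39 → value 82, running total 326.00
- Q4 (39/35 per unit): all 35 → value 39, running total 365.00
- Q2 (9/9 per unit): 8 of 9 → value 8×9/9 = 8.0000, running total 373.00
Total 373.00.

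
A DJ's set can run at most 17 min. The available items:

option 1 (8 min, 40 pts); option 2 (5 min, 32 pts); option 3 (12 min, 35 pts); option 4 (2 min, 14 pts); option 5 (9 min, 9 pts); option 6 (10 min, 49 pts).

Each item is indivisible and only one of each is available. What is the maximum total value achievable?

Check high-value combinations within 17 min:
- option 2+option 4+option 6: duration 5+2+10=17, value 32+14+49=95
- option 1+option 2+option 4: duration 8+5+2=15, value 40+32+14=86
- option 2+option 6: duration 5+10=15, value 32+49=81
Best: 95 pts.

95 pts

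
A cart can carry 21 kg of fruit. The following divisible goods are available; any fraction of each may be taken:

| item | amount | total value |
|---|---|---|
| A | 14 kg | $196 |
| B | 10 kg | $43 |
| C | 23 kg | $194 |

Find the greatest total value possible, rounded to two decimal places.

Take in order of value per unit:
- A (196/14 per unit): all 14 → value 196, running total 196.00
- C (194/23 per unit): 7 of 23 → value 7×194/23 = 59.0435, running total 255.04
Total 255.04.

255.04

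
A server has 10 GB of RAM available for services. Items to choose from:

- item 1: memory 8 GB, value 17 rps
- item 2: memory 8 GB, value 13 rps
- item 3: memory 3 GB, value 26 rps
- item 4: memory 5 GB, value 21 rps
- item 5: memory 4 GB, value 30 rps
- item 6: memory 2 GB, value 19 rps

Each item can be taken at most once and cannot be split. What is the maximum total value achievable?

Check high-value combinations within 10 GB:
- item 3+item 5+item 6: memory 3+4+2=9, value 26+30+19=75
- item 3+item 4+item 6: memory 3+5+2=10, value 26+21+19=66
- item 3+item 5: memory 3+4=7, value 26+30=56
Best: 75 rps.

75 rps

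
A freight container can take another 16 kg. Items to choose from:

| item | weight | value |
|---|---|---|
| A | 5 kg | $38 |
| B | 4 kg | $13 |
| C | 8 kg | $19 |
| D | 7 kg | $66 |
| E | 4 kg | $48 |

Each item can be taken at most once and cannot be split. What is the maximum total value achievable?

This is a 0/1 knapsack; check combinations near the capacity.
- A+D+E: weight 5+7+4=16, value 38+66+48=152
- B+D+E: weight 4+7+4=15, value 13+66+48=127
- A+B+D: weight 5+4+7=16, value 38+13+66=117
- D+E: weight 7+4=11, value 66+48=114
- A+D: weight 5+7=12, value 38+66=104
Best: $152.

$152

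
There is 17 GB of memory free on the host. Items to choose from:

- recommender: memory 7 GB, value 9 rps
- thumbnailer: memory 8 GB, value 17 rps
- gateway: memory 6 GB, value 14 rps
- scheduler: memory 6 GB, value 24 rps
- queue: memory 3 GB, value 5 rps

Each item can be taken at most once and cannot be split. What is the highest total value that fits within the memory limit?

46 rps

Check high-value combinations within 17 GB:
- thumbnailer+scheduler+queue: memory 8+6+3=17, value 17+24+5=46
- gateway+scheduler+queue: memory 6+6+3=15, value 14+24+5=43
- thumbnailer+scheduler: memory 8+6=14, value 17+24=41
- gateway+scheduler: memory 6+6=12, value 14+24=38
Best: 46 rps.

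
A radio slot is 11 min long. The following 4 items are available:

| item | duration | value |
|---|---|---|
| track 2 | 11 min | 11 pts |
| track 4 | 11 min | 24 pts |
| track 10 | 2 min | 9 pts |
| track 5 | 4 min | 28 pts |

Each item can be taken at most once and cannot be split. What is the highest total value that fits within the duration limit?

37 pts

Check high-value combinations within 11 min:
- track 10+track 5: duration 2+4=6, value 9+28=37
- track 5: duration 4, value 28
- track 4: duration 11, value 24
Best: 37 pts.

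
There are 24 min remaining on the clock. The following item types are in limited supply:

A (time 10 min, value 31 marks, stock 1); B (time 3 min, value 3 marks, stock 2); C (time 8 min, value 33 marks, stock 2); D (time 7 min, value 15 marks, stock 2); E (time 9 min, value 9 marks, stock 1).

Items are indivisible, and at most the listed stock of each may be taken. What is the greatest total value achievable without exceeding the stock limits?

Top feasible selections:
- 2×C + 1×D: time 23, value 81
- 2×B + 2×C: time 22, value 72
Best: 81 marks.

81 marks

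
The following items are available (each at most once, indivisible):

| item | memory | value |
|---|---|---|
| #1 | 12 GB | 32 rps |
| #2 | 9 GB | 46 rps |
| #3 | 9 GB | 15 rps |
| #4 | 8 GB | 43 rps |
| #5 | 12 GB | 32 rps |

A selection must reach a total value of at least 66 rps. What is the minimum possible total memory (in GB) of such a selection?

Subsets with value ≥ 66, sorted by total memory:
- #2+#4: memory 17, value 89
- #1+#4: memory 20, value 75
- #4+#5: memory 20, value 75
- #1+#2: memory 21, value 78
Minimum memory: 17 GB.

17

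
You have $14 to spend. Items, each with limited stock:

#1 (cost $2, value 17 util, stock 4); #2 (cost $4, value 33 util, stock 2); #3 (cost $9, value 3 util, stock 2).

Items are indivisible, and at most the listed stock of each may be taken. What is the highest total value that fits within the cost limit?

117 util

Top feasible selections:
- 3×#1 + 2×#2: cost 14, value 117
- 4×#1 + 1×#2: cost 12, value 101
Best: 117 util.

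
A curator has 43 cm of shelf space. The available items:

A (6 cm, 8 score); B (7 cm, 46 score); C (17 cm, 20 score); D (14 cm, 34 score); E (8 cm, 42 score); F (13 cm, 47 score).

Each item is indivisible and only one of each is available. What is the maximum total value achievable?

169 score

Check high-value combinations within 43 cm:
- B+D+E+F: length 7+14+8+13=42, value 46+34+42+47=169
- A+B+E+F: length 6+7+8+13=34, value 8+46+42+47=143
- B+E+F: length 7+8+13=28, value 46+42+47=135
Best: 169 score.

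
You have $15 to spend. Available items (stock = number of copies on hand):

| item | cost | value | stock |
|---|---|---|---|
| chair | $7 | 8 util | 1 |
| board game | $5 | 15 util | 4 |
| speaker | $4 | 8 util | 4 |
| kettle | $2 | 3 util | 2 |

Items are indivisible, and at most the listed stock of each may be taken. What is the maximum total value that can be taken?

45 util

Best selections within cost 15 and stock limits:
- 3×board game: cost 15, value 45
- 2×board game + 1×speaker: cost 14, value 38
Best: 45 util.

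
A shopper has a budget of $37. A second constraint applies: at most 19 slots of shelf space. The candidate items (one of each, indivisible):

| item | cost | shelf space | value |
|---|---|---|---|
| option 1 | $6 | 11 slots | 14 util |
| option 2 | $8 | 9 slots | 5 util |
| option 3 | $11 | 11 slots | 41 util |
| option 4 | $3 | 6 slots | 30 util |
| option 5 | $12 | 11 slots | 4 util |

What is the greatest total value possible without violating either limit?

Feasible sets respecting both limits:
- option 3+option 4: cost 14, shelf space 17, value 71
- option 1+option 4: cost 9, shelf space 17, value 44
- option 3: cost 11, shelf space 11, value 41
Best: 71 util.

71 util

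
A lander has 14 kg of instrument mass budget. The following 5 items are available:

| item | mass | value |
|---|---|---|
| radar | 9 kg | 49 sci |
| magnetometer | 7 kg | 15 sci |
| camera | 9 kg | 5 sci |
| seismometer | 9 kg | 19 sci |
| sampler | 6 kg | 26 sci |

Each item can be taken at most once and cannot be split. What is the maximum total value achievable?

This is a 0/1 knapsack; check combinations near the capacity.
- radar: mass 9, value 49
- magnetometer+sampler: mass 7+6=13, value 15+26=41
- sampler: mass 6, value 26
- seismometer: mass 9, value 19
Best: 49 sci.

49 sci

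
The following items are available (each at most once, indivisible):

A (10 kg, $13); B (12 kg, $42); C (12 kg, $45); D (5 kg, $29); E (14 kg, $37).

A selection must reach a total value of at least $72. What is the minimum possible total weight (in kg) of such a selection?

17

Subsets with value ≥ 72, sorted by total weight:
- C+D: weight 17, value 74
- B+C: weight 24, value 87
- C+E: weight 26, value 82
Minimum weight: 17 kg.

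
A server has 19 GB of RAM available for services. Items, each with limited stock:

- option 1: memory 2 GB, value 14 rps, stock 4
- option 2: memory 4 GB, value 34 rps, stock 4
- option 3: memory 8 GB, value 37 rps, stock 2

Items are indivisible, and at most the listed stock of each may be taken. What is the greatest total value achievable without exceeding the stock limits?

150 rps

Top feasible selections:
- 1×option 1 + 4×option 2: memory 18, value 150
- 3×option 1 + 3×option 2: memory 18, value 144
Best: 150 rps.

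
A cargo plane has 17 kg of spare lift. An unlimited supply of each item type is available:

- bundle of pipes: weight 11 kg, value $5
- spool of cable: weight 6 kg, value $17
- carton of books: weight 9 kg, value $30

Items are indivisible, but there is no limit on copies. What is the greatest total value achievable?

Best value-per-unit is carton of books at 30/9; filling with it alone gives 1×30 = 30.
Optimal mix: 1×spool of cable + 1×carton of books → weight 15, value 47.

$47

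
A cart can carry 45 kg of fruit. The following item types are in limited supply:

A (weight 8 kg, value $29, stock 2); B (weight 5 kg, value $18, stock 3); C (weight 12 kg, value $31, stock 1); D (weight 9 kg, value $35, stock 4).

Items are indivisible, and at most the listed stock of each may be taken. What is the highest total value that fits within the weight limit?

Top feasible selections:
- 1×A + 2×B + 3×D: weight 45, value 170
- 1×A + 4×D: weight 44, value 169
- 2×A + 2×B + 2×D: weight 44, value 164
- 2×A + 3×D: weight 43, value 163
Best: $170.

$170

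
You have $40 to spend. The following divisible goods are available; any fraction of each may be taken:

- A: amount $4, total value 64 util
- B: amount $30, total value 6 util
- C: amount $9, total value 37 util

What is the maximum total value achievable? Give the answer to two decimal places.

Take in order of value per unit:
- A (64/4 per unit): all 4 → value 64, running total 64.00
- C (37/9 per unit): all 9 → value 37, running total 101.00
- B (6/30 per unit): 27 of 30 → value 27×6/30 = 5.4000, running total 106.40
Total 106.40.

106.40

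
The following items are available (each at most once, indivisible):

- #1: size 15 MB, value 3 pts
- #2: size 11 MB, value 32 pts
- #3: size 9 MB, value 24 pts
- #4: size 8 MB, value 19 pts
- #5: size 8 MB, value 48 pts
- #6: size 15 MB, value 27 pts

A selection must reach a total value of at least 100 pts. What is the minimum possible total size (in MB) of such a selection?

28

Subsets with value ≥ 100, sorted by total size:
- #2+#3+#5: size 28, value 104
- #2+#5+#6: size 34, value 107
Minimum size: 28 MB.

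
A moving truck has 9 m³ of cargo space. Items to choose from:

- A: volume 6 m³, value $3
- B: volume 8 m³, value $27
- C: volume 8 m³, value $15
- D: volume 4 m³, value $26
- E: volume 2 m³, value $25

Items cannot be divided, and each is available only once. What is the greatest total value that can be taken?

Check high-value combinations within 9 m³:
- D+E: volume 4+2=6, value 26+25=51
- A+E: volume 6+2=8, value 3+25=28
- B: volume 8, value 27
Best: $51.

$51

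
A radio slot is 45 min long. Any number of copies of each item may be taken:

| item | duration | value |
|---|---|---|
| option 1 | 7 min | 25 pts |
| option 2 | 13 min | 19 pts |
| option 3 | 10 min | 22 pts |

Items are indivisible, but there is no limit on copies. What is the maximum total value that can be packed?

Best value-per-unit is option 1 at 25/7, and filling with it alone uses duration 6×7=42. No mix of the others beats 6×25 = 150.

150 pts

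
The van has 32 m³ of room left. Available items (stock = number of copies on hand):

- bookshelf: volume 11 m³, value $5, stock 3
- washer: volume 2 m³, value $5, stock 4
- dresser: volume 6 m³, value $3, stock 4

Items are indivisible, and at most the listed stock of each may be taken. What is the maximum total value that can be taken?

Top feasible selections:
- 4×washer + 4×dresser: volume 32, value 32
- 1×bookshelf + 4×washer + 2×dresser: volume 31, value 31
Best: $32.

$32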